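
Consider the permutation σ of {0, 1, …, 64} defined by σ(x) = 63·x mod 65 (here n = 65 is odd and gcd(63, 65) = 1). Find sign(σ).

Orbit of 32 under x↦63x: [32, 1, 63, 4, 57, 16, 33]… (length divides ord_65(63)).
Cycle type of π: 12×5 + 4 + 1; total 7 cycles.
Σ(ℓ_i−1) = 65−7 = 58; sign = (−1)^58 = +1.

+1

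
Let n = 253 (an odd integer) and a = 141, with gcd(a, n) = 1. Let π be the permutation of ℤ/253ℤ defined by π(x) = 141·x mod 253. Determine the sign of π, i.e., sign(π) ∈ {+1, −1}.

+1

Trace 70: π^k(70) = [70, 3, 170, 188, 196, 59, 223] for k=0..6.
Cycle type of π: 55×4 + 11×2 + 5×2 + 1; total 9 cycles.
Σ(ℓ_i−1) = 253−9 = 244; sign = (−1)^244 = +1.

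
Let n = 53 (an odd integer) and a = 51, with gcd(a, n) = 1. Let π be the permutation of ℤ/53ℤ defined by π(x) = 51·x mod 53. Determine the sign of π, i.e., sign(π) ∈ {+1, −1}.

Orbit of 52 under x↦51x: [52, 2, 49, 8, 37, 32, 42]… (length divides ord_53(51)).
Cycle type of π: 52 + 1; total 2 cycles.
2 cycles on 53: each ℓ→(−1)^(ℓ−1), product (−1)^51 = -1.
The Jacobi symbol (51|53) = -1 (Zolotarev) agrees.

-1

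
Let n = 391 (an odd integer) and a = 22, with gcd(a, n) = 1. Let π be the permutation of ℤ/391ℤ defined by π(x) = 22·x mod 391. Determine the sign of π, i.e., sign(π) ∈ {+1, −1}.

+1

Start at x=22: 22 → 93 → 91 → 47 → 252 → 70 → 367 → … (one orbit).
35 cycles of lengths [16, 16, 16, 16, 16, 16, 16, 16, 16, 16, 16, 16, 16, 16, 16, 16, 16, 16, 16, 16, 16, 16, 16, 2, 2, 2, 2, 2, 2, 2, 2, 2, 2, 2, 1].
Σ(ℓ_i−1) = 391−35 = 356; sign = (−1)^356 = +1.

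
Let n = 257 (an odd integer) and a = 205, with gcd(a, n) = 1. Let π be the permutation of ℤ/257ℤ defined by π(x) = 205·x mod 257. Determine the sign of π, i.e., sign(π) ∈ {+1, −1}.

+1

Orbit of 32 under x↦205x: [32, 135, 176, 100, 197, 36, 184]… (length divides ord_257(205)).
3 cycles of lengths [128, 128, 1].
With 3 cycles on 257 points, sign = (−1)^{257−3} = +1.
Via Zolotarev, sign(π_{205}) = (205|257) = +1.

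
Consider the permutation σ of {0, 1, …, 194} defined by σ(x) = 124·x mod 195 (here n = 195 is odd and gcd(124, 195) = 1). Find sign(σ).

-1

Orbit of 121 under x↦124x: [121, 184, 1, 124, 166, 109, 61]… (length divides ord_195(124)).
24 cycles of lengths [12, 12, 12, 12, 12, 12, 12, 12, 12, 12, 12, 12, 12, 12, 12, 2, 2, 2, 2, 2, 2, 1, 1, 1].
195 − 24 = 171 transpositions; sign(π) = (−1)^171 = -1.
The Jacobi symbol (124|195) = -1 (Zolotarev) agrees.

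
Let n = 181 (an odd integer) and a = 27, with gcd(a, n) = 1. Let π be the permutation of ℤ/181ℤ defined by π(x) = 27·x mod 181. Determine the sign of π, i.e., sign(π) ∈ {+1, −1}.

Trace 125: π^k(125) = [125, 117, 82, 42, 48, 29, 59] for k=0..6.
The orbit structure of x ↦ 27x mod 181: 13 orbits of sizes [15, 15, 15, 15, 15, 15, 15, 15, 15, 15, 15, 15, 1].
Σ(ℓ_i−1) = 181−13 = 168; sign = (−1)^168 = +1.
Zolotarev: (27|181) = +1, matching the cycle-count sign.

+1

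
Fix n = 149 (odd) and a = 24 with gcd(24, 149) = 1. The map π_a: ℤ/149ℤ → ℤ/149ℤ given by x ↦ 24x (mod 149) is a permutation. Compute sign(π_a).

Orbit of 35 under x↦24x: [35, 95, 45, 37, 143, 5, 120]… (length divides ord_149(24)).
The orbit structure of x ↦ 24x mod 149: 3 orbits of sizes [74, 74, 1].
sign(π) = (−1)^{n − #cycles} = (−1)^{149−3} = (−1)^146 = +1.
Zolotarev: (24|149) = +1, matching the cycle-count sign.

+1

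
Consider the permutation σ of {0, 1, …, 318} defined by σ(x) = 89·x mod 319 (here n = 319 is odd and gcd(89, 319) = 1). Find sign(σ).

-1

Trace 133: π^k(133) = [133, 34, 155, 78, 243, 254, 276] for k=0..6.
The orbit structure of x ↦ 89x mod 319: 22 orbits of sizes [28, 28, 28, 28, 28, 28, 28, 28, 28, 28, 28, 1, 1, 1, 1, 1, 1, 1, 1, 1, 1, 1].
22 cycles on 319: each ℓ→(−1)^(ℓ−1), product (−1)^297 = -1.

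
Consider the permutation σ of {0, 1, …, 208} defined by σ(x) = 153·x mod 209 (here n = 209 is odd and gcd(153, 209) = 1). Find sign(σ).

Orbit of 1 under x↦153x: [1, 153]… (length divides ord_209(153)).
Cycle type of π: 2×95 + 1×19; total 114 cycles.
With 114 cycles on 209 points, sign = (−1)^{209−114} = -1.
The Jacobi symbol (153|209) = -1 (Zolotarev) agrees.

-1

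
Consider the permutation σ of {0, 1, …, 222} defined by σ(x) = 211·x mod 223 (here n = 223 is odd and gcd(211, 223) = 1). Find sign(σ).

+1

Trace 166: π^k(166) = [166, 15, 43, 153, 171, 178, 94] for k=0..6.
3 cycles of lengths [111, 111, 1].
sign(π) = (−1)^{n − #cycles} = (−1)^{223−3} = (−1)^220 = +1.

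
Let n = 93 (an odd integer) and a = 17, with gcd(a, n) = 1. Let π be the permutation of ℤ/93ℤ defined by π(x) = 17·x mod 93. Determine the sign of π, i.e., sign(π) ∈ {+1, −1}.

Orbit of 17 under x↦17x: [17, 10, 77, 7, 26, 70, 74]… (length divides ord_93(17)).
The orbit structure of x ↦ 17x mod 93: 5 orbits of sizes [30, 30, 30, 2, 1].
n − c = 93 − 5 = 88; sign = (−1)^88 = +1.
Via Zolotarev, sign(π_{17}) = (17|93) = +1.

+1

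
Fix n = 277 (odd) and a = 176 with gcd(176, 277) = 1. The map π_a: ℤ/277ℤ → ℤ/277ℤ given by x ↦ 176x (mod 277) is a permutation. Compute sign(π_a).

Orbit of 170 under x↦176x: [170, 4, 150, 85, 2, 75, 181]… (length divides ord_277(176)).
π_176 has 2 disjoint cycles with lengths [276, 1] on {0,…,276}.
sign(π) = (−1)^{n − #cycles} = (−1)^{277−2} = (−1)^275 = -1.
Via Zolotarev, sign(π_{176}) = (176|277) = -1.

-1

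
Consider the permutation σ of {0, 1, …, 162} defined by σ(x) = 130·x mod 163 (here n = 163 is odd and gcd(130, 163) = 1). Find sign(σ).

-1

Orbit of 45 under x↦130x: [45, 145, 105, 121, 82, 65, 137]… (length divides ord_163(130)).
Decompose π into cycles: lengths [162, 1] (2 cycles, including the fixed point 0).
With 2 cycles on 163 points, sign = (−1)^{163−2} = -1.
Via Zolotarev, sign(π_{130}) = (130|163) = -1.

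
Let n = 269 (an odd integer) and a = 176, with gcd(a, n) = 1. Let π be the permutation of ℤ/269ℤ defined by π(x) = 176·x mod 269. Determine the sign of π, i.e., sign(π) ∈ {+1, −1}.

+1

Start at x=121: 121 → 45 → 119 → 231 → 37 → 56 → 172 → … (one orbit).
The orbit structure of x ↦ 176x mod 269: 3 orbits of sizes [134, 134, 1].
269 − 3 = 266 transpositions; sign(π) = (−1)^266 = +1.
(176|269)_J = +1 (Zolotarev's lemma cross-check).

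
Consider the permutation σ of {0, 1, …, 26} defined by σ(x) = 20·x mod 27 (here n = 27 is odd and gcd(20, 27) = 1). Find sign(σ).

Start at x=20: 20 → 22 → 8 → 25 → 14 → 10 → 11 → … (one orbit).
π_20 has 4 disjoint cycles with lengths [18, 6, 2, 1] on {0,…,26}.
4 cycles on 27: each ℓ→(−1)^(ℓ−1), product (−1)^23 = -1.
The Jacobi symbol (20|27) = -1 (Zolotarev) agrees.

-1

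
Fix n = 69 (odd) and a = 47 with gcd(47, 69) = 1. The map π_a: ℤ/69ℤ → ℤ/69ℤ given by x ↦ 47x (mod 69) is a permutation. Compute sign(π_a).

Trace 47: π^k(47) = [47, 1] for k=0..1.
The orbit structure of x ↦ 47x mod 69: 46 orbits of sizes [2, 2, 2, 2, 2, 2, 2, 2, 2, 2, 2, 2, 2, 2, 2, 2, 2, 2, 2, 2, 2, 2, 2, 1, 1, 1, 1, 1, 1, 1, 1, 1, 1, 1, 1, 1, 1, 1, 1, 1, 1, 1, 1, 1, 1, 1].
With 46 cycles on 69 points, sign = (−1)^{69−46} = -1.

-1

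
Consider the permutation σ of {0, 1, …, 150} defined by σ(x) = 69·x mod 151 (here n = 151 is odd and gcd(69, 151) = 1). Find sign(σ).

Orbit of 99 under x↦69x: [99, 36, 68, 11, 4, 125, 18]… (length divides ord_151(69)).
Cycle lengths of π_69 on ℤ/151ℤ: [75, 75, 1]; 3 cycles in total.
Σ(ℓ_i−1) = 151−3 = 148; sign = (−1)^148 = +1.
The Jacobi symbol (69|151) = +1 (Zolotarev) agrees.

+1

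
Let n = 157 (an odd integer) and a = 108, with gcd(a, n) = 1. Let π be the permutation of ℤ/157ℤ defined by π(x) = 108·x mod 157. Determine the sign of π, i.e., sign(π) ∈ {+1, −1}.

Orbit of 46 under x↦108x: [46, 101, 75, 93, 153, 39, 130]… (length divides ord_157(108)).
Cycle type of π: 13×12 + 1; total 13 cycles.
n − c = 157 − 13 = 144; sign = (−1)^144 = +1.
Zolotarev: (108|157) = +1, matching the cycle-count sign.

+1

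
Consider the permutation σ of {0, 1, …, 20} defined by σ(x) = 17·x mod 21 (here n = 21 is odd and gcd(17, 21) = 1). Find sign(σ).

Trace 5: π^k(5) = [5, 1, 17, 16, 20, 4] for k=0..5.
Cycle lengths of π_17 on ℤ/21ℤ: [6, 6, 6, 2, 1]; 5 cycles in total.
sign(π) = (−1)^{n − #cycles} = (−1)^{21−5} = (−1)^16 = +1.
(17|21)_J = +1 (Zolotarev's lemma cross-check).

+1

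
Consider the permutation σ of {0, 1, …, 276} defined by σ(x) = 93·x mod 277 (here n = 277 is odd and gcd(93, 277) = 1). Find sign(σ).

-1

Trace 143: π^k(143) = [143, 3, 2, 186, 124, 175, 209] for k=0..6.
The orbit structure of x ↦ 93x mod 277: 2 orbits of sizes [276, 1].
277 − 2 = 275 transpositions; sign(π) = (−1)^275 = -1.
(93|277)_J = -1 (Zolotarev's lemma cross-check).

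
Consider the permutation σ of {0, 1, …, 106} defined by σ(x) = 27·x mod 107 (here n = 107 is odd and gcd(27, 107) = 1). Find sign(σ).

+1

Trace 37: π^k(37) = [37, 36, 9, 29, 34, 62, 69] for k=0..6.
The orbit structure of x ↦ 27x mod 107: 3 orbits of sizes [53, 53, 1].
n − c = 107 − 3 = 104; sign = (−1)^104 = +1.
Via Zolotarev, sign(π_{27}) = (27|107) = +1.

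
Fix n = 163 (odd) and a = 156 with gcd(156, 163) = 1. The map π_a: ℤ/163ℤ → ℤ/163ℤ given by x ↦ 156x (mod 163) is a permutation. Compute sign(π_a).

Start at x=93: 93 → 1 → 156 → 49 → 146 → 119 → 145 → … (one orbit).
Decompose π into cycles: lengths [81, 81, 1] (3 cycles, including the fixed point 0).
163 − 3 = 160 transpositions; sign(π) = (−1)^160 = +1.

+1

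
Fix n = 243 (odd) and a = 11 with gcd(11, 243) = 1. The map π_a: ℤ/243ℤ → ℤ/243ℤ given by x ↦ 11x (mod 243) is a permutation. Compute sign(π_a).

-1

Trace 163: π^k(163) = [163, 92, 40, 197, 223, 23, 10] for k=0..6.
Cycle lengths of π_11 on ℤ/243ℤ: [162, 54, 18, 6, 2, 1]; 6 cycles in total.
sign(π) = (−1)^{n − #cycles} = (−1)^{243−6} = (−1)^237 = -1.
Zolotarev: (11|243) = -1, matching the cycle-count sign.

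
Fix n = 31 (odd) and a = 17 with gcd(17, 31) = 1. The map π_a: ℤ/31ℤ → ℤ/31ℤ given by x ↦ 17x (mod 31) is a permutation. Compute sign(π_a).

Trace 30: π^k(30) = [30, 14, 21, 16, 24, 5, 23] for k=0..6.
2 cycles of lengths [30, 1].
n − c = 31 − 2 = 29; sign = (−1)^29 = -1.
The Jacobi symbol (17|31) = -1 (Zolotarev) agrees.

-1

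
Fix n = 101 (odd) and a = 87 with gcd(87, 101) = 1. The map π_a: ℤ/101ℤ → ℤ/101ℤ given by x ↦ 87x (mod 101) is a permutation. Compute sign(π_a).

Start at x=87: 87 → 95 → 84 → 36 → 1 → 87 (one orbit).
π_87 has 21 disjoint cycles with lengths [5, 5, 5, 5, 5, 5, 5, 5, 5, 5, 5, 5, 5, 5, 5, 5, 5, 5, 5, 5, 1] on {0,…,100}.
101 − 21 = 80 transpositions; sign(π) = (−1)^80 = +1.
Via Zolotarev, sign(π_{87}) = (87|101) = +1.

+1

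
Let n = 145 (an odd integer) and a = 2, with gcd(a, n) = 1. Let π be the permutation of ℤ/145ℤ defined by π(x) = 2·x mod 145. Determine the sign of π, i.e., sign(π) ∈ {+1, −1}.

Orbit of 4 under x↦2x: [4, 8, 16, 32, 64, 128, 111]… (length divides ord_145(2)).
π_2 has 7 disjoint cycles with lengths [28, 28, 28, 28, 28, 4, 1] on {0,…,144}.
sign(π) = (−1)^{n − #cycles} = (−1)^{145−7} = (−1)^138 = +1.
Zolotarev: (2|145) = +1, matching the cycle-count sign.

+1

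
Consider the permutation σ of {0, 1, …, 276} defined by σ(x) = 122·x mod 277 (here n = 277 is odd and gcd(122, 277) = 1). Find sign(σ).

+1

Trace 155: π^k(155) = [155, 74, 164, 64, 52, 250, 30] for k=0..6.
π_122 has 7 disjoint cycles with lengths [46, 46, 46, 46, 46, 46, 1] on {0,…,276}.
7 cycles on 277: each ℓ→(−1)^(ℓ−1), product (−1)^270 = +1.
(122|277)_J = +1 (Zolotarev's lemma cross-check).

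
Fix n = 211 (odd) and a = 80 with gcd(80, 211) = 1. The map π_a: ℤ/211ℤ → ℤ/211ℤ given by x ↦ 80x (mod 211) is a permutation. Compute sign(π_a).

+1

Start at x=209: 209 → 51 → 71 → 194 → 117 → 76 → 172 → … (one orbit).
π_80 has 3 disjoint cycles with lengths [105, 105, 1] on {0,…,210}.
With 3 cycles on 211 points, sign = (−1)^{211−3} = +1.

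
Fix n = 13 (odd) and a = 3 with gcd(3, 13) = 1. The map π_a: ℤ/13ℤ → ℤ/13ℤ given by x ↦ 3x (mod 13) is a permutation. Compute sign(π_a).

+1

Start at x=9: 9 → 1 → 3 → 9 (one orbit).
Cycle type of π: 3×4 + 1; total 5 cycles.
n − c = 13 − 5 = 8; sign = (−1)^8 = +1.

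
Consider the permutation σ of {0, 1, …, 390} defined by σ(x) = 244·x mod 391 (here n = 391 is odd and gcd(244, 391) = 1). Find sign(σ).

+1

Start at x=379: 379 → 200 → 316 → 77 → 20 → 188 → 125 → … (one orbit).
Cycle lengths of π_244 on ℤ/391ℤ: [176, 176, 22, 16, 1]; 5 cycles in total.
391 − 5 = 386 transpositions; sign(π) = (−1)^386 = +1.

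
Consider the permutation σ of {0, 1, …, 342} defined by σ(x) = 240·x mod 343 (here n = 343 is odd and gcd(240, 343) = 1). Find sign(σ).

+1

Start at x=15: 15 → 170 → 326 → 36 → 65 → 165 → 155 → … (one orbit).
Cycle type of π: 147×2 + 21×2 + 3×2 + 1; total 7 cycles.
n − c = 343 − 7 = 336; sign = (−1)^336 = +1.
Zolotarev: (240|343) = +1, matching the cycle-count sign.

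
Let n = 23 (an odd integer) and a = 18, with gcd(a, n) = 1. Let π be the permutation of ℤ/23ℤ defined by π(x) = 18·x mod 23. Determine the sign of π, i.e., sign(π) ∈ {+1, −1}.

+1

Orbit of 18 under x↦18x: [18, 2, 13, 4, 3, 8, 6]… (length divides ord_23(18)).
Decompose π into cycles: lengths [11, 11, 1] (3 cycles, including the fixed point 0).
3 cycles on 23: each ℓ→(−1)^(ℓ−1), product (−1)^20 = +1.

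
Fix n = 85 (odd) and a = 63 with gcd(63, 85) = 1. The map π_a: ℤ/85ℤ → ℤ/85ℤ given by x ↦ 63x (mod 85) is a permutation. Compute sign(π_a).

+1

Orbit of 73 under x↦63x: [73, 9, 57, 21, 48, 49, 27]… (length divides ord_85(63)).
Cycle lengths of π_63 on ℤ/85ℤ: [16, 16, 16, 16, 16, 4, 1]; 7 cycles in total.
Σ(ℓ_i−1) = 85−7 = 78; sign = (−1)^78 = +1.
Zolotarev: (63|85) = +1, matching the cycle-count sign.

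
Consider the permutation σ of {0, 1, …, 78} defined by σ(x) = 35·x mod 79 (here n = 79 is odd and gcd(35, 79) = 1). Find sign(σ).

Start at x=20: 20 → 68 → 10 → 34 → 5 → 17 → 42 → … (one orbit).
Cycle type of π: 78 + 1; total 2 cycles.
2 cycles on 79: each ℓ→(−1)^(ℓ−1), product (−1)^77 = -1.

-1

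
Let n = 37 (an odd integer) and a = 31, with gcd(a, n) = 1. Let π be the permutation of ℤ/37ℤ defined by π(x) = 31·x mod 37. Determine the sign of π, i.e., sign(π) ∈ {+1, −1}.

Start at x=1: 1 → 31 → 36 → 6 → 1 (one orbit).
10 cycles of lengths [4, 4, 4, 4, 4, 4, 4, 4, 4, 1].
sign(π) = (−1)^{n − #cycles} = (−1)^{37−10} = (−1)^27 = -1.
Via Zolotarev, sign(π_{31}) = (31|37) = -1.

-1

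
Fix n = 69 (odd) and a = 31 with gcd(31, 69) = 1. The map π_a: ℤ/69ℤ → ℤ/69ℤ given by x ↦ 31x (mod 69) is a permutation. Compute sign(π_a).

+1

Start at x=31: 31 → 64 → 52 → 25 → 16 → 13 → 58 → … (one orbit).
Cycle type of π: 11×6 + 1×3; total 9 cycles.
n − c = 69 − 9 = 60; sign = (−1)^60 = +1.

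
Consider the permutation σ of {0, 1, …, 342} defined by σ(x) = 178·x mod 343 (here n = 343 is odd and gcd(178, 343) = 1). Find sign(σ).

-1

Orbit of 128 under x↦178x: [128, 146, 263, 166, 50, 325, 226]… (length divides ord_343(178)).
Cycle type of π: 42×7 + 6×8 + 1; total 16 cycles.
343 − 16 = 327 transpositions; sign(π) = (−1)^327 = -1.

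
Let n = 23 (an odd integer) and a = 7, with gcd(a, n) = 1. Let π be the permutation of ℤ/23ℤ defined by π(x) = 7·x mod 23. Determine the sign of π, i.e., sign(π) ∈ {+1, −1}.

-1

Orbit of 12 under x↦7x: [12, 15, 13, 22, 16, 20, 2]… (length divides ord_23(7)).
π_7 has 2 disjoint cycles with lengths [22, 1] on {0,…,22}.
Σ(ℓ_i−1) = 23−2 = 21; sign = (−1)^21 = -1.
Zolotarev: (7|23) = -1, matching the cycle-count sign.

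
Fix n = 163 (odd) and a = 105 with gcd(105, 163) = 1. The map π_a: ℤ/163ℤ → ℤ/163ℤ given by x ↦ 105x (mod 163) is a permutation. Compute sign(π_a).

-1

Orbit of 59 under x↦105x: [59, 1, 105, 104, 162, 58]… (length divides ord_163(105)).
28 cycles of lengths [6, 6, 6, 6, 6, 6, 6, 6, 6, 6, 6, 6, 6, 6, 6, 6, 6, 6, 6, 6, 6, 6, 6, 6, 6, 6, 6, 1].
sign(π) = (−1)^{n − #cycles} = (−1)^{163−28} = (−1)^135 = -1.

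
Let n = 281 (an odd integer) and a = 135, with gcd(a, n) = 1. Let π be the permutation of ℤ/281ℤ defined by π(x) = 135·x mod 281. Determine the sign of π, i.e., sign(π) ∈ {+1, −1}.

Trace 142: π^k(142) = [142, 62, 221, 49, 152, 7, 102] for k=0..6.
Decompose π into cycles: lengths [40, 40, 40, 40, 40, 40, 40, 1] (8 cycles, including the fixed point 0).
sign(π) = (−1)^{n − #cycles} = (−1)^{281−8} = (−1)^273 = -1.

-1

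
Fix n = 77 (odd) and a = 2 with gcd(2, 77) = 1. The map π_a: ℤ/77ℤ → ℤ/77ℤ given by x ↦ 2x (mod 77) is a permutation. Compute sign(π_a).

-1

Trace 32: π^k(32) = [32, 64, 51, 25, 50, 23, 46] for k=0..6.
6 cycles of lengths [30, 30, 10, 3, 3, 1].
77 − 6 = 71 transpositions; sign(π) = (−1)^71 = -1.
Zolotarev: (2|77) = -1, matching the cycle-count sign.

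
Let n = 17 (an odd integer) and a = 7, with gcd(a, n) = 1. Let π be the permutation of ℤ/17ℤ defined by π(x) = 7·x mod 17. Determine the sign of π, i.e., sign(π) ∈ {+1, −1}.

Trace 3: π^k(3) = [3, 4, 11, 9, 12, 16, 10] for k=0..6.
Decompose π into cycles: lengths [16, 1] (2 cycles, including the fixed point 0).
Σ(ℓ_i−1) = 17−2 = 15; sign = (−1)^15 = -1.
Check: (7/17) = -1 by Zolotarev.

-1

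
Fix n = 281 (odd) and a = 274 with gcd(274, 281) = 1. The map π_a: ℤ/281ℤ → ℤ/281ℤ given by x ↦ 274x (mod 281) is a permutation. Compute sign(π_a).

+1

Trace 232: π^k(232) = [232, 62, 128, 228, 90, 213, 195] for k=0..6.
Decompose π into cycles: lengths [20, 20, 20, 20, 20, 20, 20, 20, 20, 20, 20, 20, 20, 20, 1] (15 cycles, including the fixed point 0).
n − c = 281 − 15 = 266; sign = (−1)^266 = +1.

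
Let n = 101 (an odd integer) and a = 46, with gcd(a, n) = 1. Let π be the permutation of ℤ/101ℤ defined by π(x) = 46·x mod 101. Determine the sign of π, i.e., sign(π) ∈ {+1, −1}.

-1

Start at x=23: 23 → 48 → 87 → 63 → 70 → 89 → 54 → … (one orbit).
Decompose π into cycles: lengths [100, 1] (2 cycles, including the fixed point 0).
With 2 cycles on 101 points, sign = (−1)^{101−2} = -1.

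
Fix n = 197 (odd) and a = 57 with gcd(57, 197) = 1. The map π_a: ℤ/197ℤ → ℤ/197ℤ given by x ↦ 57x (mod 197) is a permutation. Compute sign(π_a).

-1

Start at x=147: 147 → 105 → 75 → 138 → 183 → 187 → 21 → … (one orbit).
Cycle lengths of π_57 on ℤ/197ℤ: [196, 1]; 2 cycles in total.
2 cycles on 197: each ℓ→(−1)^(ℓ−1), product (−1)^195 = -1.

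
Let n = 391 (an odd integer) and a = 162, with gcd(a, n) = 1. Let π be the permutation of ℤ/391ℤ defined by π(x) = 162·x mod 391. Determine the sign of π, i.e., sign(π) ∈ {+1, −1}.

+1

Start at x=93: 93 → 208 → 70 → 1 → 162 → 47 → 185 → … (one orbit).
69 cycles of lengths [8, 8, 8, 8, 8, 8, 8, 8, 8, 8, 8, 8, 8, 8, 8, 8, 8, 8, 8, 8, 8, 8, 8, 8, 8, 8, 8, 8, 8, 8, 8, 8, 8, 8, 8, 8, 8, 8, 8, 8, 8, 8, 8, 8, 8, 8, 1, 1, 1, 1, 1, 1, 1, 1, 1, 1, 1, 1, 1, 1, 1, 1, 1, 1, 1, 1, 1, 1, 1].
391 − 69 = 322 transpositions; sign(π) = (−1)^322 = +1.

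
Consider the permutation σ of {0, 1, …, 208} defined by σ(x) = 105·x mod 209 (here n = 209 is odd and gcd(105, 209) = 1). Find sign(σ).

Orbit of 92 under x↦105x: [92, 46, 23, 116, 58, 29, 119]… (length divides ord_209(105)).
π_105 has 5 disjoint cycles with lengths [90, 90, 18, 10, 1] on {0,…,208}.
sign(π) = (−1)^{n − #cycles} = (−1)^{209−5} = (−1)^204 = +1.
Check: (105/209) = +1 by Zolotarev.

+1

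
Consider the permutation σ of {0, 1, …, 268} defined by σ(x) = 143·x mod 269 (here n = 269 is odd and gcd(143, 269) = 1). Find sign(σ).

Trace 143: π^k(143) = [143, 5, 177, 25, 78, 125, 121] for k=0..6.
Cycle type of π: 67×4 + 1; total 5 cycles.
sign(π) = (−1)^{n − #cycles} = (−1)^{269−5} = (−1)^264 = +1.
Zolotarev: (143|269) = +1, matching the cycle-count sign.

+1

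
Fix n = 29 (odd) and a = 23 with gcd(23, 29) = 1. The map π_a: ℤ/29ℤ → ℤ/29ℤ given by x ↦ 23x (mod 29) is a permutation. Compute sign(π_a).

+1

Orbit of 7 under x↦23x: [7, 16, 20, 25, 24, 1, 23]… (length divides ord_29(23)).
5 cycles of lengths [7, 7, 7, 7, 1].
sign(π) = (−1)^{n − #cycles} = (−1)^{29−5} = (−1)^24 = +1.
(23|29)_J = +1 (Zolotarev's lemma cross-check).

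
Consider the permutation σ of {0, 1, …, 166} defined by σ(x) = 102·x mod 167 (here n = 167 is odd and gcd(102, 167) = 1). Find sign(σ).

-1

Start at x=158: 158 → 84 → 51 → 25 → 45 → 81 → 79 → … (one orbit).
Decompose π into cycles: lengths [166, 1] (2 cycles, including the fixed point 0).
167 − 2 = 165 transpositions; sign(π) = (−1)^165 = -1.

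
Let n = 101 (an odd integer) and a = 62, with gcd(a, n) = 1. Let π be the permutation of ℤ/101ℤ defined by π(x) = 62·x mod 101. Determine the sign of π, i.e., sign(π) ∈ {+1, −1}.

-1

Orbit of 84 under x↦62x: [84, 57, 100, 39, 95, 32, 65]… (length divides ord_101(62)).
6 cycles of lengths [20, 20, 20, 20, 20, 1].
sign(π) = (−1)^{n − #cycles} = (−1)^{101−6} = (−1)^95 = -1.
(62|101)_J = -1 (Zolotarev's lemma cross-check).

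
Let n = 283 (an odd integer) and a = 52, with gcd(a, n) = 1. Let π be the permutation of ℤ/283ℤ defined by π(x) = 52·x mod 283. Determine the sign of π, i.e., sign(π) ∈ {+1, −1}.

Orbit of 235 under x↦52x: [235, 51, 105, 83, 71, 13, 110]… (length divides ord_283(52)).
Decompose π into cycles: lengths [141, 141, 1] (3 cycles, including the fixed point 0).
sign(π) = (−1)^{n − #cycles} = (−1)^{283−3} = (−1)^280 = +1.
(52|283)_J = +1 (Zolotarev's lemma cross-check).

+1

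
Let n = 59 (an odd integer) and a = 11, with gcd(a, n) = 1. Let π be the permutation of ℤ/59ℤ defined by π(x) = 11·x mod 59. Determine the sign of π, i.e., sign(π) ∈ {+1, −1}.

-1

Start at x=7: 7 → 18 → 21 → 54 → 4 → 44 → 12 → … (one orbit).
The orbit structure of x ↦ 11x mod 59: 2 orbits of sizes [58, 1].
sign(π) = (−1)^{n − #cycles} = (−1)^{59−2} = (−1)^57 = -1.
Zolotarev: (11|59) = -1, matching the cycle-count sign.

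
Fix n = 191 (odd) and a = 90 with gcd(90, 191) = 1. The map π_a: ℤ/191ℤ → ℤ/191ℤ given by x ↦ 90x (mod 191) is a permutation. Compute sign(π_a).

Orbit of 50 under x↦90x: [50, 107, 80, 133, 128, 60, 52]… (length divides ord_191(90)).
3 cycles of lengths [95, 95, 1].
n − c = 191 − 3 = 188; sign = (−1)^188 = +1.
Via Zolotarev, sign(π_{90}) = (90|191) = +1.

+1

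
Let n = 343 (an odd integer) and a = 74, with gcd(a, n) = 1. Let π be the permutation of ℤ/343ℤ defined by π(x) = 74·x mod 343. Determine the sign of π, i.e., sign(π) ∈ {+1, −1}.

+1

Start at x=324: 324 → 309 → 228 → 65 → 8 → 249 → 247 → … (one orbit).
Decompose π into cycles: lengths [147, 147, 21, 21, 3, 3, 1] (7 cycles, including the fixed point 0).
343 − 7 = 336 transpositions; sign(π) = (−1)^336 = +1.
(74|343)_J = +1 (Zolotarev's lemma cross-check).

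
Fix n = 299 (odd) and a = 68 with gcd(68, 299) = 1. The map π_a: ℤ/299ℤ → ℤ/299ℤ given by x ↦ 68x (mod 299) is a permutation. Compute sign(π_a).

Start at x=139: 139 → 183 → 185 → 22 → 1 → 68 → 139 (one orbit).
Cycle lengths of π_68 on ℤ/299ℤ: [6, 6, 6, 6, 6, 6, 6, 6, 6, 6, 6, 6, 6, 6, 6, 6, 6, 6, 6, 6, 6, 6, 6, 6, 6, 6, 6, 6, 6, 6, 6, 6, 6, 6, 6, 6, 6, 6, 6, 6, 6, 6, 6, 6, 3, 3, 3, 3, 2, 2, 2, 2, 2, 2, 2, 2, 2, 2, 2, 1]; 60 cycles in total.
Σ(ℓ_i−1) = 299−60 = 239; sign = (−1)^239 = -1.
Zolotarev: (68|299) = -1, matching the cycle-count sign.

-1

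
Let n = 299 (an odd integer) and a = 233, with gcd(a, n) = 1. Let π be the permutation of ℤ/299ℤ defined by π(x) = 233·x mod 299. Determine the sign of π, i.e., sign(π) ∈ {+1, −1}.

Start at x=131: 131 → 25 → 144 → 64 → 261 → 116 → 118 → … (one orbit).
21 cycles of lengths [22, 22, 22, 22, 22, 22, 22, 22, 22, 22, 22, 22, 11, 11, 2, 2, 2, 2, 2, 2, 1].
21 cycles on 299: each ℓ→(−1)^(ℓ−1), product (−1)^278 = +1.
Via Zolotarev, sign(π_{233}) = (233|299) = +1.

+1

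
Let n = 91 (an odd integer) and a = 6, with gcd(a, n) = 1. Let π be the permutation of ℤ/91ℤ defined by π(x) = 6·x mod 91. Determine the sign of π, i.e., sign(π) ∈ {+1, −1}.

+1

Trace 64: π^k(64) = [64, 20, 29, 83, 43, 76, 1] for k=0..6.
11 cycles of lengths [12, 12, 12, 12, 12, 12, 12, 2, 2, 2, 1].
11 cycles on 91: each ℓ→(−1)^(ℓ−1), product (−1)^80 = +1.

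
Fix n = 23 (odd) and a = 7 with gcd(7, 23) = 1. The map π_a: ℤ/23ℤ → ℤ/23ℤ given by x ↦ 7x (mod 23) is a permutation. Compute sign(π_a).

-1

Orbit of 17 under x↦7x: [17, 4, 5, 12, 15, 13, 22]… (length divides ord_23(7)).
The orbit structure of x ↦ 7x mod 23: 2 orbits of sizes [22, 1].
Σ(ℓ_i−1) = 23−2 = 21; sign = (−1)^21 = -1.
(7|23)_J = -1 (Zolotarev's lemma cross-check).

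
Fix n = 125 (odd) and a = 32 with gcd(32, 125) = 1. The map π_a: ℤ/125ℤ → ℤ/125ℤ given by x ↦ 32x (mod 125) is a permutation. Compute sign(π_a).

-1

Trace 93: π^k(93) = [93, 101, 107, 49, 68, 51, 7] for k=0..6.
Cycle lengths of π_32 on ℤ/125ℤ: [20, 20, 20, 20, 20, 4, 4, 4, 4, 4, 4, 1]; 12 cycles in total.
12 cycles on 125: each ℓ→(−1)^(ℓ−1), product (−1)^113 = -1.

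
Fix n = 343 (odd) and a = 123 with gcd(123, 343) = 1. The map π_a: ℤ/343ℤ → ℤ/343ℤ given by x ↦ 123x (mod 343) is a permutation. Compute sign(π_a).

+1

Orbit of 4 under x↦123x: [4, 149, 148, 25, 331, 239, 242]… (length divides ord_343(123)).
7 cycles of lengths [147, 147, 21, 21, 3, 3, 1].
With 7 cycles on 343 points, sign = (−1)^{343−7} = +1.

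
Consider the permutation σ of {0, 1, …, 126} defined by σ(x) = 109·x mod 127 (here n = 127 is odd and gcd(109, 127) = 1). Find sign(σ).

-1

Orbit of 100 under x↦109x: [100, 105, 15, 111, 34, 23, 94]… (length divides ord_127(109)).
Cycle type of π: 126 + 1; total 2 cycles.
With 2 cycles on 127 points, sign = (−1)^{127−2} = -1.
(109|127)_J = -1 (Zolotarev's lemma cross-check).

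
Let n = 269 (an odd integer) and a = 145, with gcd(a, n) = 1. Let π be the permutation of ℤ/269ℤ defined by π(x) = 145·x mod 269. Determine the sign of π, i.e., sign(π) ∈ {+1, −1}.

Trace 58: π^k(58) = [58, 71, 73, 94, 180, 7, 208] for k=0..6.
The orbit structure of x ↦ 145x mod 269: 2 orbits of sizes [268, 1].
With 2 cycles on 269 points, sign = (−1)^{269−2} = -1.

-1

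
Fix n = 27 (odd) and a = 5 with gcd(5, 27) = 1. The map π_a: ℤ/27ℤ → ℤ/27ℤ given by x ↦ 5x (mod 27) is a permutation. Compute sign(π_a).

Trace 10: π^k(10) = [10, 23, 7, 8, 13, 11, 1] for k=0..6.
Cycle lengths of π_5 on ℤ/27ℤ: [18, 6, 2, 1]; 4 cycles in total.
sign(π) = (−1)^{n − #cycles} = (−1)^{27−4} = (−1)^23 = -1.
(5|27)_J = -1 (Zolotarev's lemma cross-check).

-1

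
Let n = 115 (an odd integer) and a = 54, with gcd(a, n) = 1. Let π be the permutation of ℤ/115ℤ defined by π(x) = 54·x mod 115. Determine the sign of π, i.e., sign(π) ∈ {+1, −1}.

Orbit of 104 under x↦54x: [104, 96, 9, 26, 24, 31, 64]… (length divides ord_115(54)).
9 cycles of lengths [22, 22, 22, 22, 11, 11, 2, 2, 1].
sign(π) = (−1)^{n − #cycles} = (−1)^{115−9} = (−1)^106 = +1.

+1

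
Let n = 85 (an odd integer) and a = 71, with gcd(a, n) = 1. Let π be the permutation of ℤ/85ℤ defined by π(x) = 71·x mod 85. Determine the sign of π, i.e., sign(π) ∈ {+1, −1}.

Start at x=61: 61 → 81 → 56 → 66 → 11 → 16 → 31 → … (one orbit).
10 cycles of lengths [16, 16, 16, 16, 16, 1, 1, 1, 1, 1].
85 − 10 = 75 transpositions; sign(π) = (−1)^75 = -1.
Via Zolotarev, sign(π_{71}) = (71|85) = -1.

-1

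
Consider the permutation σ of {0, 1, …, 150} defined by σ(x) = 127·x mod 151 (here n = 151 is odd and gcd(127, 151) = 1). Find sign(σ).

+1

Orbit of 124 under x↦127x: [124, 44, 1, 127, 123, 68, 29]… (length divides ord_151(127)).
Decompose π into cycles: lengths [25, 25, 25, 25, 25, 25, 1] (7 cycles, including the fixed point 0).
n − c = 151 − 7 = 144; sign = (−1)^144 = +1.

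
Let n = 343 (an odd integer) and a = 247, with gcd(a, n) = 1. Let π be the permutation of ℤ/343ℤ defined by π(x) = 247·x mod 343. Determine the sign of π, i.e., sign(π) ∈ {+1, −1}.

+1

Start at x=233: 233 → 270 → 148 → 198 → 200 → 8 → 261 → … (one orbit).
The orbit structure of x ↦ 247x mod 343: 7 orbits of sizes [147, 147, 21, 21, 3, 3, 1].
n − c = 343 − 7 = 336; sign = (−1)^336 = +1.
Zolotarev: (247|343) = +1, matching the cycle-count sign.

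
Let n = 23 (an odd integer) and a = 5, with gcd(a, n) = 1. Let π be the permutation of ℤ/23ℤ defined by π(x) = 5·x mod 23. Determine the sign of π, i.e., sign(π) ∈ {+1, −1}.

-1

Trace 13: π^k(13) = [13, 19, 3, 15, 6, 7, 12] for k=0..6.
Decompose π into cycles: lengths [22, 1] (2 cycles, including the fixed point 0).
sign(π) = (−1)^{n − #cycles} = (−1)^{23−2} = (−1)^21 = -1.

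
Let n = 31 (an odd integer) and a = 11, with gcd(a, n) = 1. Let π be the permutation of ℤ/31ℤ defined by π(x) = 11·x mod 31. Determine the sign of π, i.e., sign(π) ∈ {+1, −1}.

-1

Orbit of 25 under x↦11x: [25, 27, 18, 12, 8, 26, 7]… (length divides ord_31(11)).
π_11 has 2 disjoint cycles with lengths [30, 1] on {0,…,30}.
31 − 2 = 29 transpositions; sign(π) = (−1)^29 = -1.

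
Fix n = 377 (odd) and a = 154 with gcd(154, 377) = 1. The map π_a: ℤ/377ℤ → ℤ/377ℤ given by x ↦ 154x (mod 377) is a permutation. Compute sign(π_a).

Trace 313: π^k(313) = [313, 323, 355, 5, 16, 202, 194] for k=0..6.
Cycle type of π: 84×4 + 14×2 + 12 + 1; total 8 cycles.
8 cycles on 377: each ℓ→(−1)^(ℓ−1), product (−1)^369 = -1.
(154|377)_J = -1 (Zolotarev's lemma cross-check).

-1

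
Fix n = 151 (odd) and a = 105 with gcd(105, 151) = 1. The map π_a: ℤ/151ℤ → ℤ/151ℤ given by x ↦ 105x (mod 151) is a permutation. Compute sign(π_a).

+1

Orbit of 59 under x↦105x: [59, 4, 118, 8, 85, 16, 19]… (length divides ord_151(105)).
Cycle type of π: 15×10 + 1; total 11 cycles.
151 − 11 = 140 transpositions; sign(π) = (−1)^140 = +1.
Check: (105/151) = +1 by Zolotarev.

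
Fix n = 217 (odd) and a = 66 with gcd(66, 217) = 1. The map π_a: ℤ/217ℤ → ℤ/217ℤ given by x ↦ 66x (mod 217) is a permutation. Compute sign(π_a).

Trace 159: π^k(159) = [159, 78, 157, 163, 125, 4, 47] for k=0..6.
π_66 has 14 disjoint cycles with lengths [30, 30, 30, 30, 30, 30, 6, 5, 5, 5, 5, 5, 5, 1] on {0,…,216}.
Σ(ℓ_i−1) = 217−14 = 203; sign = (−1)^203 = -1.

-1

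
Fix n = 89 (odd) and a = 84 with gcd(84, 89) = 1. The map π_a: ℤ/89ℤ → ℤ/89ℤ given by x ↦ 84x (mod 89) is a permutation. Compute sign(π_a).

+1

Orbit of 78 under x↦84x: [78, 55, 81, 40, 67, 21, 73]… (length divides ord_89(84)).
Decompose π into cycles: lengths [44, 44, 1] (3 cycles, including the fixed point 0).
n − c = 89 − 3 = 86; sign = (−1)^86 = +1.
Via Zolotarev, sign(π_{84}) = (84|89) = +1.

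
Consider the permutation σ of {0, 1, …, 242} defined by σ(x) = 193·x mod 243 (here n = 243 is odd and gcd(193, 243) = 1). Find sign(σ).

Start at x=64: 64 → 202 → 106 → 46 → 130 → 61 → 109 → … (one orbit).
11 cycles of lengths [81, 81, 27, 27, 9, 9, 3, 3, 1, 1, 1].
With 11 cycles on 243 points, sign = (−1)^{243−11} = +1.

+1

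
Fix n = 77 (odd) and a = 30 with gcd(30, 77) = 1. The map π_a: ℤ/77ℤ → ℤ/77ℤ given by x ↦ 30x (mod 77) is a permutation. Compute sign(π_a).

Trace 72: π^k(72) = [72, 4, 43, 58, 46, 71, 51] for k=0..6.
Cycle type of π: 30×2 + 10 + 3×2 + 1; total 6 cycles.
n − c = 77 − 6 = 71; sign = (−1)^71 = -1.
The Jacobi symbol (30|77) = -1 (Zolotarev) agrees.

-1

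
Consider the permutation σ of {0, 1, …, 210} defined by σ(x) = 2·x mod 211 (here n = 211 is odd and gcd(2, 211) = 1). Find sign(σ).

-1

Start at x=81: 81 → 162 → 113 → 15 → 30 → 60 → 120 → … (one orbit).
2 cycles of lengths [210, 1].
Σ(ℓ_i−1) = 211−2 = 209; sign = (−1)^209 = -1.
Via Zolotarev, sign(π_{2}) = (2|211) = -1.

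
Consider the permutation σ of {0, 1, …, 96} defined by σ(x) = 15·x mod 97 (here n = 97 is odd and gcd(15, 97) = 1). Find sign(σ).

-1

Trace 82: π^k(82) = [82, 66, 20, 9, 38, 85, 14] for k=0..6.
Cycle lengths of π_15 on ℤ/97ℤ: [96, 1]; 2 cycles in total.
97 − 2 = 95 transpositions; sign(π) = (−1)^95 = -1.
The Jacobi symbol (15|97) = -1 (Zolotarev) agrees.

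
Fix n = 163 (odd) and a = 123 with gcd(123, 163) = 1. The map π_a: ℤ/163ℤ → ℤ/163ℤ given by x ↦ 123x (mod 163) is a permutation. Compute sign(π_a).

-1

Trace 53: π^k(53) = [53, 162, 40, 30, 104, 78, 140] for k=0..6.
Decompose π into cycles: lengths [18, 18, 18, 18, 18, 18, 18, 18, 18, 1] (10 cycles, including the fixed point 0).
With 10 cycles on 163 points, sign = (−1)^{163−10} = -1.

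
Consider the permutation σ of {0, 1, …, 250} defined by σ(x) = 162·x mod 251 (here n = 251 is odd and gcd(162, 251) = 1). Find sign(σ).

Orbit of 144 under x↦162x: [144, 236, 80, 159, 156, 172, 3]… (length divides ord_251(162)).
Decompose π into cycles: lengths [250, 1] (2 cycles, including the fixed point 0).
251 − 2 = 249 transpositions; sign(π) = (−1)^249 = -1.

-1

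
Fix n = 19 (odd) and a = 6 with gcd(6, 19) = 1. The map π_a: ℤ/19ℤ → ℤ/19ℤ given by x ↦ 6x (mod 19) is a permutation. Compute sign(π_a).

Trace 1: π^k(1) = [1, 6, 17, 7, 4, 5, 11] for k=0..6.
Decompose π into cycles: lengths [9, 9, 1] (3 cycles, including the fixed point 0).
sign(π) = (−1)^{n − #cycles} = (−1)^{19−3} = (−1)^16 = +1.
(6|19)_J = +1 (Zolotarev's lemma cross-check).

+1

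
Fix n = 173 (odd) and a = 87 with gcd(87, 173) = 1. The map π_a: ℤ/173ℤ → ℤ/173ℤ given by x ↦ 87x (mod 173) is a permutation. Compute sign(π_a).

Trace 1: π^k(1) = [1, 87, 130, 65, 119, 146, 73] for k=0..6.
The orbit structure of x ↦ 87x mod 173: 2 orbits of sizes [172, 1].
With 2 cycles on 173 points, sign = (−1)^{173−2} = -1.
Zolotarev: (87|173) = -1, matching the cycle-count sign.

-1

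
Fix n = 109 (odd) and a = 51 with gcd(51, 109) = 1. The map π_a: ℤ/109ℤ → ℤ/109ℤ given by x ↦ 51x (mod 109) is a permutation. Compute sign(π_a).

-1

Orbit of 11 under x↦51x: [11, 16, 53, 87, 77, 3, 44]… (length divides ord_109(51)).
2 cycles of lengths [108, 1].
2 cycles on 109: each ℓ→(−1)^(ℓ−1), product (−1)^107 = -1.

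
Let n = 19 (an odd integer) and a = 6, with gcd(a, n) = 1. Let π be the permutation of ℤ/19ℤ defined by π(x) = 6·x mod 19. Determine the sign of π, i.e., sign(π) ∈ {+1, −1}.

+1

Start at x=5: 5 → 11 → 9 → 16 → 1 → 6 → 17 → … (one orbit).
3 cycles of lengths [9, 9, 1].
3 cycles on 19: each ℓ→(−1)^(ℓ−1), product (−1)^16 = +1.
Via Zolotarev, sign(π_{6}) = (6|19) = +1.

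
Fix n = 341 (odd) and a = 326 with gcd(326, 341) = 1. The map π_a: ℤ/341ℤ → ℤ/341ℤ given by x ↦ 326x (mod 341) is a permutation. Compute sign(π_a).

Trace 250: π^k(250) = [250, 1, 326, 225, 35, 157, 32] for k=0..6.
The orbit structure of x ↦ 326x mod 341: 38 orbits of sizes [10, 10, 10, 10, 10, 10, 10, 10, 10, 10, 10, 10, 10, 10, 10, 10, 10, 10, 10, 10, 10, 10, 10, 10, 10, 10, 10, 10, 10, 10, 10, 5, 5, 5, 5, 5, 5, 1].
38 cycles on 341: each ℓ→(−1)^(ℓ−1), product (−1)^303 = -1.
The Jacobi symbol (326|341) = -1 (Zolotarev) agrees.

-1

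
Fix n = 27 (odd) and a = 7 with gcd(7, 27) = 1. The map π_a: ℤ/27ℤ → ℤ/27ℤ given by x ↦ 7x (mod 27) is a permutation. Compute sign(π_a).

+1

Trace 1: π^k(1) = [1, 7, 22, 19, 25, 13, 10] for k=0..6.
Decompose π into cycles: lengths [9, 9, 3, 3, 1, 1, 1] (7 cycles, including the fixed point 0).
Σ(ℓ_i−1) = 27−7 = 20; sign = (−1)^20 = +1.
The Jacobi symbol (7|27) = +1 (Zolotarev) agrees.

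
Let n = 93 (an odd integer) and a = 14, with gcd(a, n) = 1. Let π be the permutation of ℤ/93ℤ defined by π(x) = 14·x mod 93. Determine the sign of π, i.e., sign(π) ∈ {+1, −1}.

Trace 64: π^k(64) = [64, 59, 82, 32, 76, 41, 16] for k=0..6.
Decompose π into cycles: lengths [30, 30, 15, 15, 2, 1] (6 cycles, including the fixed point 0).
With 6 cycles on 93 points, sign = (−1)^{93−6} = -1.

-1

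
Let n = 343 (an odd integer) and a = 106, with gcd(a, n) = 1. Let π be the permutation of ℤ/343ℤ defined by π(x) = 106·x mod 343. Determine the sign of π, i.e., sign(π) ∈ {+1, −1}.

Start at x=43: 43 → 99 → 204 → 15 → 218 → 127 → 85 → … (one orbit).
The orbit structure of x ↦ 106x mod 343: 19 orbits of sizes [49, 49, 49, 49, 49, 49, 7, 7, 7, 7, 7, 7, 1, 1, 1, 1, 1, 1, 1].
n − c = 343 − 19 = 324; sign = (−1)^324 = +1.
Zolotarev: (106|343) = +1, matching the cycle-count sign.

+1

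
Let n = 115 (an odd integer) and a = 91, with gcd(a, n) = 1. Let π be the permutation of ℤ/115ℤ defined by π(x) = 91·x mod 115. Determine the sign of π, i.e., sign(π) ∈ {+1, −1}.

-1

Trace 91: π^k(91) = [91, 1] for k=0..1.
Cycle type of π: 2×55 + 1×5; total 60 cycles.
115 − 60 = 55 transpositions; sign(π) = (−1)^55 = -1.
The Jacobi symbol (91|115) = -1 (Zolotarev) agrees.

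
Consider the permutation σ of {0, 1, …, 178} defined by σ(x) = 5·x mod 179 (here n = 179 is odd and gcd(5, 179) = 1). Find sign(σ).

Orbit of 16 under x↦5x: [16, 80, 42, 31, 155, 59, 116]… (length divides ord_179(5)).
3 cycles of lengths [89, 89, 1].
179 − 3 = 176 transpositions; sign(π) = (−1)^176 = +1.
Check: (5/179) = +1 by Zolotarev.

+1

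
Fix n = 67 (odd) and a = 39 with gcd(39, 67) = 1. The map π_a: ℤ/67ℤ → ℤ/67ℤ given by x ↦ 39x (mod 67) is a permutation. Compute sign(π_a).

+1

Orbit of 25 under x↦39x: [25, 37, 36, 64, 17, 60, 62]… (length divides ord_67(39)).
The orbit structure of x ↦ 39x mod 67: 3 orbits of sizes [33, 33, 1].
sign(π) = (−1)^{n − #cycles} = (−1)^{67−3} = (−1)^64 = +1.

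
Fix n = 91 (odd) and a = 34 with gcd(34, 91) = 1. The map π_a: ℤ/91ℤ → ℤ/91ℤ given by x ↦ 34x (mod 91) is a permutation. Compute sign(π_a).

Orbit of 83 under x↦34x: [83, 1, 34, 64]… (length divides ord_91(34)).
π_34 has 25 disjoint cycles with lengths [4, 4, 4, 4, 4, 4, 4, 4, 4, 4, 4, 4, 4, 4, 4, 4, 4, 4, 4, 4, 4, 2, 2, 2, 1] on {0,…,90}.
n − c = 91 − 25 = 66; sign = (−1)^66 = +1.
Zolotarev: (34|91) = +1, matching the cycle-count sign.

+1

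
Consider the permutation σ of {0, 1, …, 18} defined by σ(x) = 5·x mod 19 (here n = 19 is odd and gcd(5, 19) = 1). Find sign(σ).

Trace 5: π^k(5) = [5, 6, 11, 17, 9, 7, 16] for k=0..6.
Cycle lengths of π_5 on ℤ/19ℤ: [9, 9, 1]; 3 cycles in total.
n − c = 19 − 3 = 16; sign = (−1)^16 = +1.
(5|19)_J = +1 (Zolotarev's lemma cross-check).

+1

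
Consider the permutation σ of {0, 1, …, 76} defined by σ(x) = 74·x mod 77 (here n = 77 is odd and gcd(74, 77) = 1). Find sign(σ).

Start at x=57: 57 → 60 → 51 → 1 → 74 → 9 → 50 → … (one orbit).
Cycle type of π: 30×2 + 10 + 3×2 + 1; total 6 cycles.
With 6 cycles on 77 points, sign = (−1)^{77−6} = -1.
The Jacobi symbol (74|77) = -1 (Zolotarev) agrees.

-1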